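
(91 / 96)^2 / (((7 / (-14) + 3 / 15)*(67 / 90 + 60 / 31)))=-6417775 / 5742336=-1.12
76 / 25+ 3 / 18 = 481 / 150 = 3.21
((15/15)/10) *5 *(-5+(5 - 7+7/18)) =-119/36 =-3.31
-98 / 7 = -14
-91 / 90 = -1.01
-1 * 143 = -143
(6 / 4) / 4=3 / 8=0.38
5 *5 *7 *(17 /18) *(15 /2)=14875 /12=1239.58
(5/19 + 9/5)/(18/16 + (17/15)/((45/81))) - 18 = -208646/12027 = -17.35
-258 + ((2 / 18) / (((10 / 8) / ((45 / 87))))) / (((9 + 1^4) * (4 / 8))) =-112226 / 435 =-257.99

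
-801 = -801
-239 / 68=-3.51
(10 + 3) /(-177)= -13 /177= -0.07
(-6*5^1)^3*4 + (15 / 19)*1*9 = -107992.89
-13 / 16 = -0.81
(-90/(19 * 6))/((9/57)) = -5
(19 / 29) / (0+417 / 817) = 15523 / 12093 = 1.28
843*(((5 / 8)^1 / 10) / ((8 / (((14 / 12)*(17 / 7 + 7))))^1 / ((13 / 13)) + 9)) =9273 / 1712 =5.42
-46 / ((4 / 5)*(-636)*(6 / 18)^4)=7.32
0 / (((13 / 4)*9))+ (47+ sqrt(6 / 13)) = sqrt(78) / 13+ 47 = 47.68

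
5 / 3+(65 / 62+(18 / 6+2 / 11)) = 12065 / 2046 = 5.90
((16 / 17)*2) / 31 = 32 / 527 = 0.06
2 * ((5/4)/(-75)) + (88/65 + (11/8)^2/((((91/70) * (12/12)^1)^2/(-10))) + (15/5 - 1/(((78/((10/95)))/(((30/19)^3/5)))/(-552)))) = -3319566971/528581976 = -6.28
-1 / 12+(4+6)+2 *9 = 335 / 12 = 27.92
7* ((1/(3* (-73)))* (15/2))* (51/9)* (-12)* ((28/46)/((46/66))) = 549780/38617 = 14.24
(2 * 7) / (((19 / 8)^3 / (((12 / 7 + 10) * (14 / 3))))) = 1175552 / 20577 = 57.13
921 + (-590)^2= 349021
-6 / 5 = -1.20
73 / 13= 5.62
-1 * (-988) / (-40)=-247 / 10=-24.70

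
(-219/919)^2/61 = 47961/51518221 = 0.00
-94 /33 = -2.85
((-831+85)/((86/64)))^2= 569872384/1849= 308205.72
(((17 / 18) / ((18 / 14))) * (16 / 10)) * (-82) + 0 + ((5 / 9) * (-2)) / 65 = -507506 / 5265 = -96.39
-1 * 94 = -94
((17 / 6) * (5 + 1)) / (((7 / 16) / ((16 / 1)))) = 4352 / 7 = 621.71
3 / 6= 1 / 2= 0.50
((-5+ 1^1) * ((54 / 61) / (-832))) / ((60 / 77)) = 693 / 126880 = 0.01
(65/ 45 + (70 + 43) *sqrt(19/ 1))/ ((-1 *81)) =-113 *sqrt(19)/ 81- 13/ 729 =-6.10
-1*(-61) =61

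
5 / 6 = 0.83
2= 2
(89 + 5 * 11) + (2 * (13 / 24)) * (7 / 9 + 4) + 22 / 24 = 8105 / 54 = 150.09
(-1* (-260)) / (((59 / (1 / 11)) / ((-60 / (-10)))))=1560 / 649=2.40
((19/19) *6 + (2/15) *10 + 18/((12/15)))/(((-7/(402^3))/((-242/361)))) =469024258824/2527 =185605167.72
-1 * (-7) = 7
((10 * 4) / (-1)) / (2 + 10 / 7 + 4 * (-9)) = 70 / 57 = 1.23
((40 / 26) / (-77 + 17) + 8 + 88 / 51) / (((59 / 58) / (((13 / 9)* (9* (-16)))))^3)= -82924513.41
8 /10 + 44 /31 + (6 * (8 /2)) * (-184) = -684136 /155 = -4413.78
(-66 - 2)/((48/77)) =-1309/12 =-109.08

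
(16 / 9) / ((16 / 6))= 2 / 3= 0.67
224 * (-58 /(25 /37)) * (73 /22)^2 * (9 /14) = -411697224 /3025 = -136098.26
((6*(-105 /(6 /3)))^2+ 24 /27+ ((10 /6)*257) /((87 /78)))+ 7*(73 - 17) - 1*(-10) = 26103109 /261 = 100011.91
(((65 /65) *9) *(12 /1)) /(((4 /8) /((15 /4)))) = 810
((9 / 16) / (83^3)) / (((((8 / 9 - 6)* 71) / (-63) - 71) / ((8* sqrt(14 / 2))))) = -5103* sqrt(7) / 42301945834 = -0.00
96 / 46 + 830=19138 / 23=832.09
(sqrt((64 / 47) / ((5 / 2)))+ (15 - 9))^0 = 1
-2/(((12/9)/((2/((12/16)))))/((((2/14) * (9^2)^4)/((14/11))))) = -947027862/49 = -19327099.22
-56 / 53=-1.06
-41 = -41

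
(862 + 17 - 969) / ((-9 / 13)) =130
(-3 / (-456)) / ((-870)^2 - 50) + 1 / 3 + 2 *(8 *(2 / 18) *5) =9548419609 / 1035370800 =9.22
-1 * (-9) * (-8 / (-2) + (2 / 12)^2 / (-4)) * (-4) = -575 / 4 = -143.75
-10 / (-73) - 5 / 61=245 / 4453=0.06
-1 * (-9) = 9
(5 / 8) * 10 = 6.25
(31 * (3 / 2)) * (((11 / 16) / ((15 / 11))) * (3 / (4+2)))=3751 / 320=11.72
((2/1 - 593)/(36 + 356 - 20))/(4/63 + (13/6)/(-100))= -620550/16337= -37.98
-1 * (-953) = 953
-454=-454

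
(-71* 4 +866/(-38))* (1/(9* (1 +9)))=-1943/570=-3.41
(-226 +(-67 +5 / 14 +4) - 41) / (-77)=4615 / 1078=4.28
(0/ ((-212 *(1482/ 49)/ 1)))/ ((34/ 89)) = 0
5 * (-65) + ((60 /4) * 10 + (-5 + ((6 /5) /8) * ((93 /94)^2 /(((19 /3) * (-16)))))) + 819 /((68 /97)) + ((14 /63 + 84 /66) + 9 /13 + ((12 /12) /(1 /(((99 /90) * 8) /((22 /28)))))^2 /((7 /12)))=7084771606747709 /5877014457600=1205.51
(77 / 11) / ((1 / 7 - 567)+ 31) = -49 / 3751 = -0.01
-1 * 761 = -761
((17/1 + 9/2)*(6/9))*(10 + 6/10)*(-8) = -18232/15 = -1215.47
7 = 7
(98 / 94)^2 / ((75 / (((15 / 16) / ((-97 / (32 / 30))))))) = -2401 / 16070475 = -0.00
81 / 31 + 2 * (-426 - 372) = -1593.39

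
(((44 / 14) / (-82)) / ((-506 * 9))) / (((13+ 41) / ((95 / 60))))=19 / 76994064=0.00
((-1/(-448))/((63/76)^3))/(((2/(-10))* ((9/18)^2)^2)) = -0.31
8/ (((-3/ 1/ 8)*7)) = -64/ 21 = -3.05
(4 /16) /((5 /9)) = 9 /20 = 0.45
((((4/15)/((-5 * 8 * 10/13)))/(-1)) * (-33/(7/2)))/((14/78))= -5577/12250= -0.46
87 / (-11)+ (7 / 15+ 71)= 10487 / 165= 63.56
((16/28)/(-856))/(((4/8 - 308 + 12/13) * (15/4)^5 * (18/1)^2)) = 3328/367228129865625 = 0.00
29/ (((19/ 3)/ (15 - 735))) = -62640/ 19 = -3296.84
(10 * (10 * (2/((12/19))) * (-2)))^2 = 3610000/9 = 401111.11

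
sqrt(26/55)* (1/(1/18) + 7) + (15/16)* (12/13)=45/52 + 5* sqrt(1430)/11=18.05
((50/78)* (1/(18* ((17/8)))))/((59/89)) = 0.03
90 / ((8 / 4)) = 45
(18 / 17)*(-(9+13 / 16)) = -1413 / 136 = -10.39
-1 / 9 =-0.11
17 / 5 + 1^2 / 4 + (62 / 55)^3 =3382387 / 665500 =5.08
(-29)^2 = 841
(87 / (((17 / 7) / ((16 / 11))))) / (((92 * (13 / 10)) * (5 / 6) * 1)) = 0.52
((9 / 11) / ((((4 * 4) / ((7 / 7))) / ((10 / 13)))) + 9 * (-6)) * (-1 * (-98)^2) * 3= 444648393 / 286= 1554714.66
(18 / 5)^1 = 3.60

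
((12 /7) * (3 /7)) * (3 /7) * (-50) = -5400 /343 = -15.74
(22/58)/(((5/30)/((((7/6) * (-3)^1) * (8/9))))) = -616/87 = -7.08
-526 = -526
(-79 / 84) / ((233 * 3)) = -79 / 58716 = -0.00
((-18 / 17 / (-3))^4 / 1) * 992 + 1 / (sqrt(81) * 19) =219926593 / 14282091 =15.40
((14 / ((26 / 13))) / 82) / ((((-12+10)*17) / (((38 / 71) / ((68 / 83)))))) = -11039 / 6730232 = -0.00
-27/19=-1.42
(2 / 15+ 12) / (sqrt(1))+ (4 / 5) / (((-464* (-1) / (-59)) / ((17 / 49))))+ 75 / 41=48685139 / 3495660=13.93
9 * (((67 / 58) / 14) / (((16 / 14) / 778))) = 234567 / 464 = 505.53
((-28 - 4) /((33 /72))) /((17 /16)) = -65.71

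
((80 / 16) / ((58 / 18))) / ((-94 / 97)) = -4365 / 2726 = -1.60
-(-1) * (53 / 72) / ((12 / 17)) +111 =96805 / 864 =112.04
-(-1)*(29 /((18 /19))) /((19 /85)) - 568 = -7759 /18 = -431.06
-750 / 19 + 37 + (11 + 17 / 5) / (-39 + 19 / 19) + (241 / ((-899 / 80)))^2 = 35094225529 / 76779095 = 457.08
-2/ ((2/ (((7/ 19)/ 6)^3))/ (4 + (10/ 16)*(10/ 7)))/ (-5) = 6713/ 29630880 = 0.00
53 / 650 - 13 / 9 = -7973 / 5850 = -1.36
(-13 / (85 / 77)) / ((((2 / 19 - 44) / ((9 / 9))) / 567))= 3594591 / 23630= 152.12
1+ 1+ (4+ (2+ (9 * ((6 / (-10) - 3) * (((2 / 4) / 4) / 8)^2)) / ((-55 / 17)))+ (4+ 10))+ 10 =18023777 / 563200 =32.00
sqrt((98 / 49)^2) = 2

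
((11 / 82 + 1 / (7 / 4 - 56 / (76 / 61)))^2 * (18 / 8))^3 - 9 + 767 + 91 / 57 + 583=1864269760280697797364429307595905813345 / 1388555491454590591917019881099890688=1342.60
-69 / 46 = -3 / 2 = -1.50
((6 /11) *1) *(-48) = -26.18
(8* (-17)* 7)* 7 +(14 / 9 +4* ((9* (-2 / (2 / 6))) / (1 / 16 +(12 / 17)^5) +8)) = -366472591034 / 48610521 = -7538.96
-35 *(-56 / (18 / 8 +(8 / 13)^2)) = 1324960 / 1777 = 745.62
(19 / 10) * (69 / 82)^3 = 6241671 / 5513680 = 1.13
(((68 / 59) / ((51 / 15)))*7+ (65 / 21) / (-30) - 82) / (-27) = 592715 / 200718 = 2.95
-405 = -405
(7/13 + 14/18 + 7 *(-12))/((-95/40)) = 77392/2223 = 34.81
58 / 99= 0.59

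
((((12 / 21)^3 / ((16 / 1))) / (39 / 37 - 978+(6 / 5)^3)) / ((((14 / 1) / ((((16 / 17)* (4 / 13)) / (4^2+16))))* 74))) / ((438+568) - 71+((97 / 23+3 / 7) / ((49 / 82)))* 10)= -230 / 2229910356757083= -0.00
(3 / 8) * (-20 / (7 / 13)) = -195 / 14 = -13.93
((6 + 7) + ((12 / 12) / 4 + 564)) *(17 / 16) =39253 / 64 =613.33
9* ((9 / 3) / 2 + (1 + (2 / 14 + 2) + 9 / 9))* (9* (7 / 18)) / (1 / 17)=12087 / 4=3021.75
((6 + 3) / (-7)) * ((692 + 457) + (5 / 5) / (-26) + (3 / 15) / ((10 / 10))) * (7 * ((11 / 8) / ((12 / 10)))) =-4929903 / 416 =-11850.73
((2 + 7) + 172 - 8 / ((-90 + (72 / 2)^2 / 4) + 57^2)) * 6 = 1260830 / 1161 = 1085.99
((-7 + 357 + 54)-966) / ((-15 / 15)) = 562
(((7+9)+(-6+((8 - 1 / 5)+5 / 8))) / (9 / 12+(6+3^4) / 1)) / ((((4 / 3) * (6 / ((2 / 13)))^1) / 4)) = 737 / 45630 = 0.02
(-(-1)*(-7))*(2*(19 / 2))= -133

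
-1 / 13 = -0.08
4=4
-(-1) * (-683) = -683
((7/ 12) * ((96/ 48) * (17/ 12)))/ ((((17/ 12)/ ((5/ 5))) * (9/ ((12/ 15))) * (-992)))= -7/ 66960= -0.00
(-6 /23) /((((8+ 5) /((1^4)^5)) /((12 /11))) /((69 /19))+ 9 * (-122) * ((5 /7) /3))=1512 /1496221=0.00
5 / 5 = 1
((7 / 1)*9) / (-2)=-63 / 2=-31.50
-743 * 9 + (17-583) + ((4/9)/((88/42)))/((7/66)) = -7251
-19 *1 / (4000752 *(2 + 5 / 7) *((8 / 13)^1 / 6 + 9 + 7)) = -13 / 119641536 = -0.00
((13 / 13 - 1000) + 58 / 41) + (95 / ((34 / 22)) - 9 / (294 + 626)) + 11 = -593226873 / 641240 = -925.12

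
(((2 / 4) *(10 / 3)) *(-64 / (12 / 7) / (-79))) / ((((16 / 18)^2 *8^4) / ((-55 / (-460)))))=3465 / 119078912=0.00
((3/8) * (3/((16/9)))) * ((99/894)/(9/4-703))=-2673/26729408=-0.00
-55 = -55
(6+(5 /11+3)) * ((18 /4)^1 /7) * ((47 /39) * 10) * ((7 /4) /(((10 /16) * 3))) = 752 /11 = 68.36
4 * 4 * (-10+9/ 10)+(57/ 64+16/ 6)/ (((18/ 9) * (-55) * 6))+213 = 1708049/ 25344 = 67.39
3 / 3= 1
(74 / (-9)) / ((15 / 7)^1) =-518 / 135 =-3.84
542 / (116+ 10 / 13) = 3523 / 759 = 4.64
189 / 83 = 2.28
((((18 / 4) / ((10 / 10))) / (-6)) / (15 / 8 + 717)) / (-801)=2 / 1535517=0.00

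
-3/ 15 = -1/ 5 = -0.20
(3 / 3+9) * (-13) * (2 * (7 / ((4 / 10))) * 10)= -45500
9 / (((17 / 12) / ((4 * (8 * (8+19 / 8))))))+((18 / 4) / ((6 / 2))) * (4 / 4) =71763 / 34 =2110.68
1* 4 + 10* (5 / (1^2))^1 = 54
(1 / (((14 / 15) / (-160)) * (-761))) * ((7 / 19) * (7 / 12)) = 700 / 14459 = 0.05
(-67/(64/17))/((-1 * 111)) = 0.16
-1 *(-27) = 27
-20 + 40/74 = -19.46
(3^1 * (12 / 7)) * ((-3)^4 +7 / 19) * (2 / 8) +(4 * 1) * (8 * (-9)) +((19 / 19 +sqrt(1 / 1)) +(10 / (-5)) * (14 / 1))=-27848 / 133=-209.38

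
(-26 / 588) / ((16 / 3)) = -13 / 1568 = -0.01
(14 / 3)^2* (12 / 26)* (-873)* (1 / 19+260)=-563629752 / 247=-2281901.83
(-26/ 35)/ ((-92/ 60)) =78/ 161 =0.48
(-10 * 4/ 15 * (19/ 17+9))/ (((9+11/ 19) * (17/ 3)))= -13072/ 26299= -0.50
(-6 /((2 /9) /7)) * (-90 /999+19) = -132237 /37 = -3573.97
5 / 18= 0.28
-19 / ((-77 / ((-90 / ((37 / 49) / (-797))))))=9540090 / 407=23440.02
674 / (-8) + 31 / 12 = -81.67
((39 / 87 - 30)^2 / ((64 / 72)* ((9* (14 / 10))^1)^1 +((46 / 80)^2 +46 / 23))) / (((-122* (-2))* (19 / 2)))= 587559200 / 21101691631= 0.03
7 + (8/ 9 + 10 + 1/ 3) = 164/ 9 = 18.22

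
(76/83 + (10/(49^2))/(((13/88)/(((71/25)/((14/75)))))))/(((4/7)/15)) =91440285/2590679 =35.30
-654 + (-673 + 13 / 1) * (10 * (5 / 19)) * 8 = -276426 / 19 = -14548.74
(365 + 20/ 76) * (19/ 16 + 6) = 199525/ 76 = 2625.33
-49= -49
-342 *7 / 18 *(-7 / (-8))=-931 / 8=-116.38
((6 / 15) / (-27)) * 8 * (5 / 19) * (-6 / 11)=32 / 1881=0.02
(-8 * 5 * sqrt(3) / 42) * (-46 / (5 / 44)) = 8096 * sqrt(3) / 21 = 667.75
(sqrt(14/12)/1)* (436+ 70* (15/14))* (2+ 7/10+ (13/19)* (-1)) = 195713* sqrt(42)/1140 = 1112.60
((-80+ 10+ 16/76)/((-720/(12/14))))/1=221/2660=0.08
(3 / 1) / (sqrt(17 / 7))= 3 * sqrt(119) / 17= 1.93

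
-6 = -6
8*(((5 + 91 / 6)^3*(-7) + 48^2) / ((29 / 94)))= -1118906722 / 783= -1428999.64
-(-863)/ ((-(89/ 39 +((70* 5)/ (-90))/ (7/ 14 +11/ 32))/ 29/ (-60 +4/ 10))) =-23559967314/ 36755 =-641000.34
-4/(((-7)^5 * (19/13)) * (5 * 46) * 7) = 26/257063065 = 0.00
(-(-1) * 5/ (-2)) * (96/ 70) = -24/ 7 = -3.43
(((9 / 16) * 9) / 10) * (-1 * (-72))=729 / 20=36.45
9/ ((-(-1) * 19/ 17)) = 153/ 19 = 8.05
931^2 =866761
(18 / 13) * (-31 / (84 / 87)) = -8091 / 182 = -44.46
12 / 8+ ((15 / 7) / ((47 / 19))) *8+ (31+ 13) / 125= 722327 / 82250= 8.78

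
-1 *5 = -5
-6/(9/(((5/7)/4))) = -0.12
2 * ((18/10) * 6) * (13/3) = 468/5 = 93.60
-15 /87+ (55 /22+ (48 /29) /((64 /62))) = 114 /29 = 3.93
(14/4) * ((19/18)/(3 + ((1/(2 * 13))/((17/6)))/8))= 58786/47763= 1.23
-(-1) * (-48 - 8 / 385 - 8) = -21568 / 385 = -56.02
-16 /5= -3.20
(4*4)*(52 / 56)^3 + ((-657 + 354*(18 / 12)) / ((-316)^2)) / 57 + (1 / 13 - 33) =-85075308663 / 4229950088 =-20.11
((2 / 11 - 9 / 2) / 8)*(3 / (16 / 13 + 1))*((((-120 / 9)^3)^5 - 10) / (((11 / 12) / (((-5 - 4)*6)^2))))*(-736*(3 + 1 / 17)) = -50751395153838086782142903494400 / 130461111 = -389015506343787665445704.40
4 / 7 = 0.57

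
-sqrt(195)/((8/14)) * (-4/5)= 7 * sqrt(195)/5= 19.55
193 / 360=0.54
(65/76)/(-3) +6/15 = 131/1140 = 0.11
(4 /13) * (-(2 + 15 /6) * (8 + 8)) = -288 /13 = -22.15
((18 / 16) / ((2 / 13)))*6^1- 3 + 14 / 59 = 19405 / 472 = 41.11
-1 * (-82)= 82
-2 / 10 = -1 / 5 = -0.20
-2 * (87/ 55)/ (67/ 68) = -11832/ 3685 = -3.21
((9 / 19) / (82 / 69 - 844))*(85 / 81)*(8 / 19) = -7820 / 31490391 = -0.00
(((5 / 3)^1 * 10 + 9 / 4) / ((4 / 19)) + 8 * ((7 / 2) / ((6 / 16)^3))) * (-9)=-268193 / 48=-5587.35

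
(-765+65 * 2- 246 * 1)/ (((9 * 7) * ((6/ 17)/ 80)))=-3169.74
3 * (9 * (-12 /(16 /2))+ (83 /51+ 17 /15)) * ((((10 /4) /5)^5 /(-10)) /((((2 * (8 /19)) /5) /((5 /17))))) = 104063 /591872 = 0.18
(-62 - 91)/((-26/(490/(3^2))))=4165/13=320.38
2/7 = 0.29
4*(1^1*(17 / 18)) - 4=-2 / 9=-0.22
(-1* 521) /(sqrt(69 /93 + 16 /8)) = -521* sqrt(2635) /85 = -314.64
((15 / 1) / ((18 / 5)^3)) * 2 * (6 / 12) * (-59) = -36875 / 1944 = -18.97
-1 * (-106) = 106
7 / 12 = 0.58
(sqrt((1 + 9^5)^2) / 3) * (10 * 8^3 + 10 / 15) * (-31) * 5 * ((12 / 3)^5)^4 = -154596332695409655808000 / 9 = -17177370299489961756444.44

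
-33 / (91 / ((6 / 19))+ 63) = -198 / 2107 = -0.09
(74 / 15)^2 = 5476 / 225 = 24.34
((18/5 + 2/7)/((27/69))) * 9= 3128/35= 89.37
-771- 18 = -789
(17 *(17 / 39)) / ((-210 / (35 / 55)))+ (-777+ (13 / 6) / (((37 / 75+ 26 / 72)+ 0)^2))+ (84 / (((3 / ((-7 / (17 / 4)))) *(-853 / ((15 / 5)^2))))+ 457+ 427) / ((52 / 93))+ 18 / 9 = 89374839185742871 / 110364443831070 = 809.82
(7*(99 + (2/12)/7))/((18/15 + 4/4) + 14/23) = 478285/1938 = 246.79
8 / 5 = 1.60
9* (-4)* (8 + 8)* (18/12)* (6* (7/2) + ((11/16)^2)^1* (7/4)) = -18858.66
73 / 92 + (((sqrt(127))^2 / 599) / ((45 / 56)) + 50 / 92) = 3969769 / 2479860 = 1.60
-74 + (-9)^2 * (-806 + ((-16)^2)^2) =5243056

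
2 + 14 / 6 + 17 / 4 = 103 / 12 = 8.58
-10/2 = -5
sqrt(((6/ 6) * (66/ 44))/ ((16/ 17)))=sqrt(102)/ 8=1.26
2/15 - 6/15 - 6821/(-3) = 11367/5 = 2273.40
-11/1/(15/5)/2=-1.83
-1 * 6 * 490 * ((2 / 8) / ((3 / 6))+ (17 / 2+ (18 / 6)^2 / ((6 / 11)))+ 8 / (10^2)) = -75205.20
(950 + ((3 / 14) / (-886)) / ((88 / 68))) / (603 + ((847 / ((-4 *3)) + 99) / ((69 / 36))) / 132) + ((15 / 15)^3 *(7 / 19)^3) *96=26138330756217 / 4099575889178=6.38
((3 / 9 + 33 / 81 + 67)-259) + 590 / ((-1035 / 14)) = -123728 / 621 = -199.24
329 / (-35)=-47 / 5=-9.40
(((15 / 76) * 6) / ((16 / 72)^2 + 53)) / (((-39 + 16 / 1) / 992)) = -1807920 / 1877789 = -0.96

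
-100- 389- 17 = -506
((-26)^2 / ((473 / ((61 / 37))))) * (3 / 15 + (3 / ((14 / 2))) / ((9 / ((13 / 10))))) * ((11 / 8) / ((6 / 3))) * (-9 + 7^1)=-113399 / 133644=-0.85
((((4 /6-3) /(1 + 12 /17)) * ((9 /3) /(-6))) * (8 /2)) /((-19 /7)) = -1.01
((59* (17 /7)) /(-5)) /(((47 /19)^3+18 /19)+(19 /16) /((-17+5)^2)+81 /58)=-459665816832 /280525498855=-1.64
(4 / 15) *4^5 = 4096 / 15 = 273.07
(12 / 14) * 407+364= 4990 / 7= 712.86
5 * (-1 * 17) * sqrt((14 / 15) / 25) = -17 * sqrt(210) / 15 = -16.42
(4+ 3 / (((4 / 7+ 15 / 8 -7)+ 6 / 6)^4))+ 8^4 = 4100.02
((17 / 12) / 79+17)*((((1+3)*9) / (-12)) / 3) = -16133 / 948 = -17.02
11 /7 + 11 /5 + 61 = 64.77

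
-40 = -40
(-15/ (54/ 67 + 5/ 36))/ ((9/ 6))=-24120/ 2279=-10.58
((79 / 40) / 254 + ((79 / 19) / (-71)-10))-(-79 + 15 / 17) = 15859529547 / 232999280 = 68.07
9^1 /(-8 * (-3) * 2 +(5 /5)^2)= 9 /49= 0.18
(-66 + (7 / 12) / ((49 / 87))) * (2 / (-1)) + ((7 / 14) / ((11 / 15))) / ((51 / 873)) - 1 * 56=112050 / 1309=85.60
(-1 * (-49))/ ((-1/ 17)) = -833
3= 3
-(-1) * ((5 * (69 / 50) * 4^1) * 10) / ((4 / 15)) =1035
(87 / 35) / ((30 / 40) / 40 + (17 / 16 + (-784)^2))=928 / 229471977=0.00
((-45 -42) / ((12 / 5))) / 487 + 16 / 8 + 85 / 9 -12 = -11045 / 17532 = -0.63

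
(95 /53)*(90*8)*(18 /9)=136800 /53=2581.13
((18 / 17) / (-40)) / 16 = -9 / 5440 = -0.00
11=11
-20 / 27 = -0.74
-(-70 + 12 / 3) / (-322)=-33 / 161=-0.20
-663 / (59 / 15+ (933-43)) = -0.74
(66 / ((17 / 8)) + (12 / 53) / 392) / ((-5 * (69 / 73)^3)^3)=-53818108576816903615993 / 130431185487737911176750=-0.41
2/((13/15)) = 30/13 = 2.31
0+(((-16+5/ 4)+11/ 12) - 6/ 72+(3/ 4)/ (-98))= -16375/ 1176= -13.92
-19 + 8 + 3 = -8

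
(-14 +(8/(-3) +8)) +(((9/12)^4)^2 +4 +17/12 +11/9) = -1136983/589824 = -1.93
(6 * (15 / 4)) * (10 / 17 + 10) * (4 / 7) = 16200 / 119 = 136.13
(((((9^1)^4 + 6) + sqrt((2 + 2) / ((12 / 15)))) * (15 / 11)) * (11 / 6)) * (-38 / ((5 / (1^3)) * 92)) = -124773 / 92 - 19 * sqrt(5) / 92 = -1356.69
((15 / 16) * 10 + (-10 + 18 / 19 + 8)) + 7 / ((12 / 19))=8849 / 456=19.41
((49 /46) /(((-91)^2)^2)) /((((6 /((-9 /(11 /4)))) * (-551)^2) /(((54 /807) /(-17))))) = 0.00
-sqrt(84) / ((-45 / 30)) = 4 * sqrt(21) / 3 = 6.11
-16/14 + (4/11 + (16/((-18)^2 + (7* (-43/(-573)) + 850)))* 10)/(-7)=-1.21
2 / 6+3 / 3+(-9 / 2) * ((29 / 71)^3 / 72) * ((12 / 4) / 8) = 1.33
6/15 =2/5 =0.40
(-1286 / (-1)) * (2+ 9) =14146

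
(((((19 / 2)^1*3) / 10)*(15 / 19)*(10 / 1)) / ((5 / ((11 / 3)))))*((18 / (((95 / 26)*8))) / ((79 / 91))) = 351351 / 30020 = 11.70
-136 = -136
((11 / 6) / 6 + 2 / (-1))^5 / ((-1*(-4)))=-844596301 / 241864704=-3.49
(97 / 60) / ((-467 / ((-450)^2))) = -327375 / 467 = -701.02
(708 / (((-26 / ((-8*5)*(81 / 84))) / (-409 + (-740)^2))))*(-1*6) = -313803094680 / 91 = -3448385655.82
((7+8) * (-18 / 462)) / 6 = -15 / 154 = -0.10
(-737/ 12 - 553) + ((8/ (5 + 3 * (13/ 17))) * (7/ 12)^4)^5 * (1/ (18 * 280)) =-1517325987375496901297271804567289/ 2469539108734596558934203432960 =-614.42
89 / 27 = 3.30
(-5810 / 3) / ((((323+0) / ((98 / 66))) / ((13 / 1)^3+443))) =-22775200 / 969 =-23503.82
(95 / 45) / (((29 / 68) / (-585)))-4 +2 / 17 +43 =-1408375 / 493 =-2856.74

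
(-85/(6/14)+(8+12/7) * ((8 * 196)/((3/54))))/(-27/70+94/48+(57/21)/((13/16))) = 2991836120/53653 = 55762.70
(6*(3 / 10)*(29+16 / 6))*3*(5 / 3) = 285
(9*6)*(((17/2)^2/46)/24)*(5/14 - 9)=-314721/10304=-30.54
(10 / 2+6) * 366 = 4026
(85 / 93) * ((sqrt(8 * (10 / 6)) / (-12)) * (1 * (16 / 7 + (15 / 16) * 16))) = -10285 * sqrt(30) / 11718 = -4.81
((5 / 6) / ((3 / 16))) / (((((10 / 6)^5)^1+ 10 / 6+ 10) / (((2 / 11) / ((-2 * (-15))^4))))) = 1 / 24585000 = 0.00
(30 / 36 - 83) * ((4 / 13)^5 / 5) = -252416 / 5569395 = -0.05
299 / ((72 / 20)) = 83.06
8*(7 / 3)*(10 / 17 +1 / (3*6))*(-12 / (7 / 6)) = -6304 / 51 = -123.61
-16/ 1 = -16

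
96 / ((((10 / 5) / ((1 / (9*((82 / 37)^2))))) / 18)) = 32856 / 1681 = 19.55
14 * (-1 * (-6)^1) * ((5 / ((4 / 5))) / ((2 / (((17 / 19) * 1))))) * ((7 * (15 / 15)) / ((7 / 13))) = 116025 / 38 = 3053.29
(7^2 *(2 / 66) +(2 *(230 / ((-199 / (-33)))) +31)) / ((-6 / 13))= -4642742 / 19701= -235.66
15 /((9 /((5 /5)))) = 5 /3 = 1.67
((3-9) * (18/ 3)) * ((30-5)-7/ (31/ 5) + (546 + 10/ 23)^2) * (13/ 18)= -127321604904/ 16399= -7763985.91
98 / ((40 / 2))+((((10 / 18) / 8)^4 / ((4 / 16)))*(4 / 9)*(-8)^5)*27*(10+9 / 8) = -8792837 / 21870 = -402.05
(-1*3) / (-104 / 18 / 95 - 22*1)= 0.14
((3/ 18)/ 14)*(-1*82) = -41/ 42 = -0.98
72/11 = 6.55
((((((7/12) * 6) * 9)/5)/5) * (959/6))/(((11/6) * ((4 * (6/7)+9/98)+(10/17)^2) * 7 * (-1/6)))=-733341546/30113875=-24.35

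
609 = 609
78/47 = 1.66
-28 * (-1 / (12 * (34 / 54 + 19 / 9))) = 63 / 74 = 0.85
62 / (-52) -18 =-499 / 26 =-19.19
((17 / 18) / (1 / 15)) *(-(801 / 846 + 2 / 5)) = -3587 / 188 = -19.08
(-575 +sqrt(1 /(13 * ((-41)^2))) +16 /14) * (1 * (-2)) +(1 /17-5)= 135990 /119-2 * sqrt(13) /533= 1142.76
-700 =-700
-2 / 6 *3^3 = -9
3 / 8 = 0.38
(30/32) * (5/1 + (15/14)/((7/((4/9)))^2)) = 4.69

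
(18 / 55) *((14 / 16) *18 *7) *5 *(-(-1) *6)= 1082.45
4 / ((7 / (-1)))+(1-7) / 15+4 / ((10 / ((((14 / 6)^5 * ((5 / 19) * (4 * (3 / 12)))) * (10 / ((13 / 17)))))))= 197962586 / 2100735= 94.23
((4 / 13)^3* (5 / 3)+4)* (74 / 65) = 1974616 / 428415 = 4.61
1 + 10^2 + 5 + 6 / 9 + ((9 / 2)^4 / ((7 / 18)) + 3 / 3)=195235 / 168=1162.11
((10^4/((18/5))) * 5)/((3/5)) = 625000/27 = 23148.15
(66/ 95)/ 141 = 22/ 4465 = 0.00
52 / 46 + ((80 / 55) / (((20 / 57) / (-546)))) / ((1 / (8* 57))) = -1305628714 / 1265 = -1032117.56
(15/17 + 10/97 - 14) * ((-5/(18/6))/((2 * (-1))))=-107305/9894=-10.85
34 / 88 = 17 / 44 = 0.39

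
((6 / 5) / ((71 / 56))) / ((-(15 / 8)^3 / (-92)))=5275648 / 399375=13.21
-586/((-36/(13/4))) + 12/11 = 42763/792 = 53.99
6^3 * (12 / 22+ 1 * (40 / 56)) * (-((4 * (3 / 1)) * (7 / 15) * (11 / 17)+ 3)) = -11795976 / 6545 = -1802.29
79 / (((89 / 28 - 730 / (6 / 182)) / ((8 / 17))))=-53088 / 31616141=-0.00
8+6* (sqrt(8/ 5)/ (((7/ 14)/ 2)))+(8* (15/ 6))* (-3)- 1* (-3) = -49+48* sqrt(10)/ 5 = -18.64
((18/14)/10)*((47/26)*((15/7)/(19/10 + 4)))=6345/75166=0.08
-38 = -38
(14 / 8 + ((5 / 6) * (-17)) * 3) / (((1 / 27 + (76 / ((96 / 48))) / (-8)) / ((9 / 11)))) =39609 / 5599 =7.07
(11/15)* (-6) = -4.40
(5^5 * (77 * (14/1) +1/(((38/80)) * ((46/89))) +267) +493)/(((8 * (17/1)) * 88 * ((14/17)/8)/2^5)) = 3685087132/33649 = 109515.50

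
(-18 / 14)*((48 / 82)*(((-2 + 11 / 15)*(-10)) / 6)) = -456 / 287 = -1.59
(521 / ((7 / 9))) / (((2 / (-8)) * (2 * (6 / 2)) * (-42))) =521 / 49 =10.63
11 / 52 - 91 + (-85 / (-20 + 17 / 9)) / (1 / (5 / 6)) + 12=-634661 / 8476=-74.88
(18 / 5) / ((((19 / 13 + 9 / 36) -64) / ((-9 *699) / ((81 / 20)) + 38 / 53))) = 77022192 / 858335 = 89.73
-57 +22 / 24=-673 / 12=-56.08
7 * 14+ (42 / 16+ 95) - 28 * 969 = -215491 / 8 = -26936.38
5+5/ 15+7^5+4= 50449/ 3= 16816.33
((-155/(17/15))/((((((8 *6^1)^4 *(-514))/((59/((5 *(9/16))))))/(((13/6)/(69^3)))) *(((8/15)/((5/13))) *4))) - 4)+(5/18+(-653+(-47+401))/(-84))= -208250889022313609/1279981074000642048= -0.16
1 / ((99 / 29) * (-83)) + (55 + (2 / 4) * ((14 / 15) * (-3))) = 2202011 / 41085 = 53.60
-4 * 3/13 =-12/13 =-0.92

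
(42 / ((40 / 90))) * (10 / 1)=945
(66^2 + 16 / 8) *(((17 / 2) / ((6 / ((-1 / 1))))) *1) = -37043 / 6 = -6173.83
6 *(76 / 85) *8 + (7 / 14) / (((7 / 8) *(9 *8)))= 459733 / 10710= 42.93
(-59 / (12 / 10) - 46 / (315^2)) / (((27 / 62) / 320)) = -19358318528 / 535815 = -36128.74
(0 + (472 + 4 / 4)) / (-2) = -473 / 2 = -236.50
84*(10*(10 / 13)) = 8400 / 13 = 646.15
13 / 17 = 0.76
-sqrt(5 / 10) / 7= -sqrt(2) / 14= -0.10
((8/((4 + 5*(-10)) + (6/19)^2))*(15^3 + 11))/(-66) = 2444692/273405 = 8.94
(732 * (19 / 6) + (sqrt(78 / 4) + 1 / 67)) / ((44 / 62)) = 31 * sqrt(78) / 44 + 4814517 / 1474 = 3272.52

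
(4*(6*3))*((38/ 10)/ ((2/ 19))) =2599.20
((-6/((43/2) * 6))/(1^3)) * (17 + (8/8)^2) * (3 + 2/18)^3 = -87808/3483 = -25.21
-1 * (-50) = 50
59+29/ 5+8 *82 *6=20004/ 5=4000.80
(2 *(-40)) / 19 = -80 / 19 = -4.21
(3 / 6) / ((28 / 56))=1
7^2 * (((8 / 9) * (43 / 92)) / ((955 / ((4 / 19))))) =16856 / 3756015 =0.00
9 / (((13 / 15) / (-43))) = -5805 / 13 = -446.54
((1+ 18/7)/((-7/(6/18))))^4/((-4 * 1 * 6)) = -0.00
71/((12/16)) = 284/3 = 94.67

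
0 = 0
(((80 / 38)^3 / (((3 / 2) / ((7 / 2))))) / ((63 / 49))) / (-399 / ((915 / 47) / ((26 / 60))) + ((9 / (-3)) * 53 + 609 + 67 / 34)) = 81300800000 / 2127329090487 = 0.04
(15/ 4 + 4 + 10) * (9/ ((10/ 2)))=639/ 20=31.95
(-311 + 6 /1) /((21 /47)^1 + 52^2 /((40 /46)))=-71675 /730861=-0.10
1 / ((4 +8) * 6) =1 / 72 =0.01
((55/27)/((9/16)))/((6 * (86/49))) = 10780/31347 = 0.34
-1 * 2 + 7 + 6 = 11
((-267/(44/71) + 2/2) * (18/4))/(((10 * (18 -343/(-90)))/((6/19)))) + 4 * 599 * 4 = 15723399853/1641068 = 9581.20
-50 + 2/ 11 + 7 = -471/ 11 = -42.82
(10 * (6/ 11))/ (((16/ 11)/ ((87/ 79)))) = 1305/ 316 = 4.13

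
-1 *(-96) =96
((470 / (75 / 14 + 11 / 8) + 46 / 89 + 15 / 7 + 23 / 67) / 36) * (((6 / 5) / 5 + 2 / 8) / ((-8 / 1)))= -222809867 / 1798440800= -0.12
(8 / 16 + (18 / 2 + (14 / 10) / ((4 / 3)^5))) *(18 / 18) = 50341 / 5120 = 9.83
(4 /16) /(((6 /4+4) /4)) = 2 /11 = 0.18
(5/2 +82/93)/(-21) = -629/3906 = -0.16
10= 10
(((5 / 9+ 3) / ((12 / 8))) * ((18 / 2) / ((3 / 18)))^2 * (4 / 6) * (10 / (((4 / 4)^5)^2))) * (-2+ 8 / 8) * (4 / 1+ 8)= -552960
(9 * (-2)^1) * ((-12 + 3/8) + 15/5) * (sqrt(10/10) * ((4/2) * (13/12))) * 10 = 13455/4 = 3363.75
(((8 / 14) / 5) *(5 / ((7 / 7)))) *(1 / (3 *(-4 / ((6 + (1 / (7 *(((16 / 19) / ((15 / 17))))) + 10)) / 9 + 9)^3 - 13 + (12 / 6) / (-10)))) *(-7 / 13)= 63288531795753170 / 8147196466659900819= 0.01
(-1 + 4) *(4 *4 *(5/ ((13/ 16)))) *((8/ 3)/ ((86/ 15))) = 76800/ 559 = 137.39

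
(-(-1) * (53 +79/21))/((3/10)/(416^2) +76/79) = 162963374080/2761978737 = 59.00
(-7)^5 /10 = -16807 /10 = -1680.70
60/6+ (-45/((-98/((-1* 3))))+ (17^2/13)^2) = 8327863/16562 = 502.83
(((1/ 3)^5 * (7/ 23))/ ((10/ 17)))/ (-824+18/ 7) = -833/ 321367500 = -0.00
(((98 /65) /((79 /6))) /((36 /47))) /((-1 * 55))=-2303 /847275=-0.00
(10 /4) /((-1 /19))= -95 /2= -47.50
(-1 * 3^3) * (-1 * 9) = 243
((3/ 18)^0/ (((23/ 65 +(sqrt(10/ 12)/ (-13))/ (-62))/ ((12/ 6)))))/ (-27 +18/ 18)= -2652360/ 12200731 +1550 * sqrt(30)/ 12200731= -0.22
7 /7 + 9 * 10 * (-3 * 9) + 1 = -2428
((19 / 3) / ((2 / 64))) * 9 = 1824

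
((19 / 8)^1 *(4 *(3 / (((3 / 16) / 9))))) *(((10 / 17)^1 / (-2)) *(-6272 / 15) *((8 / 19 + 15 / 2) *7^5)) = 380753576448 / 17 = 22397269202.82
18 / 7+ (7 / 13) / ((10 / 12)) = 1464 / 455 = 3.22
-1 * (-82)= 82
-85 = -85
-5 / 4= -1.25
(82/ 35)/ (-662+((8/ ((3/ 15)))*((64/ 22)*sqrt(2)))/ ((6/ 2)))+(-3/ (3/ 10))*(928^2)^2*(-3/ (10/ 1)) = 9227263137844172848701/ 4147245515- 173184*sqrt(2)/ 829449103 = 2224913645568.00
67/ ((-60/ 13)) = -871/ 60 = -14.52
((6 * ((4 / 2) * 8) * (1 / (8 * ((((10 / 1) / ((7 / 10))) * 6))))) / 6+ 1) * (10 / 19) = 307 / 570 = 0.54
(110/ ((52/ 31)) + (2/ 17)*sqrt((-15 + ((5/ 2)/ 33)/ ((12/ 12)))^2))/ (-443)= -982115/ 6461598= -0.15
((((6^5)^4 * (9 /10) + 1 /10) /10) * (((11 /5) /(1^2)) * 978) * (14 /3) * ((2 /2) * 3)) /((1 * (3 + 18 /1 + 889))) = 35399657248377747303 /3250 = 10892202230270076.09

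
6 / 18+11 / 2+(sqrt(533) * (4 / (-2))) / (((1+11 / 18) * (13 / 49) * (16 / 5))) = 35 / 6- 2205 * sqrt(533) / 1508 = -27.92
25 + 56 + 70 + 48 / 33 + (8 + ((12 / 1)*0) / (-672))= 1765 / 11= 160.45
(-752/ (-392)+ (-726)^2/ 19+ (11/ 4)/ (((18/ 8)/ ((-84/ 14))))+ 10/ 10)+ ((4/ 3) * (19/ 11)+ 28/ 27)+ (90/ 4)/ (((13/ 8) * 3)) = 99729707963/ 3594591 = 27744.38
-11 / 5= -2.20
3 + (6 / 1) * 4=27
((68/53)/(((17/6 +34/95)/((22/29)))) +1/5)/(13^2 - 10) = 415259/130744905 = 0.00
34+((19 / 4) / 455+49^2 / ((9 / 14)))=3768.90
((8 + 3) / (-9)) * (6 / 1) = -22 / 3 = -7.33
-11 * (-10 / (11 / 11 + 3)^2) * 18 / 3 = 165 / 4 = 41.25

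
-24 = -24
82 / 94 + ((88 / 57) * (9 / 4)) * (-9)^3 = -2260579 / 893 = -2531.44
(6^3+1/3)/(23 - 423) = -649/1200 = -0.54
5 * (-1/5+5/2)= 23/2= 11.50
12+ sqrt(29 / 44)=12.81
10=10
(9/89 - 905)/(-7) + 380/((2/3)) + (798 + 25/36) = 33596375/22428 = 1497.97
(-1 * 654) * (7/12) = -763/2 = -381.50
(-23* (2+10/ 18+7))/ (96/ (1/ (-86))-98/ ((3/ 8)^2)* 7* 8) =0.00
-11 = -11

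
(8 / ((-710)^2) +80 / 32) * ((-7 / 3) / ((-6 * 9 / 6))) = 1470301 / 2268450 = 0.65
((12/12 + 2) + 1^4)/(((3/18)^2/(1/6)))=24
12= 12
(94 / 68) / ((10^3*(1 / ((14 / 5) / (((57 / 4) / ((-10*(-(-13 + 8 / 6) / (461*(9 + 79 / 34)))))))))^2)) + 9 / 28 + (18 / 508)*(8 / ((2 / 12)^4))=122895167592417665059 / 334234446920104500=367.69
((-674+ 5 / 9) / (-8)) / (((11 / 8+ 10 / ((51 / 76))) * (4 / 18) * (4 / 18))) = 95931 / 916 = 104.73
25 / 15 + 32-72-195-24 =-772 / 3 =-257.33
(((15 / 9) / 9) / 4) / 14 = 5 / 1512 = 0.00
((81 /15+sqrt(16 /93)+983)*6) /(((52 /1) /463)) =926*sqrt(93) /403+3432219 /65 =52825.53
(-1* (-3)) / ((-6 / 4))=-2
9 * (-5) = -45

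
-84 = -84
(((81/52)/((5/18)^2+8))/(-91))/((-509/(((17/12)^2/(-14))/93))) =-70227/10942485045856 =-0.00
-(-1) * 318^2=101124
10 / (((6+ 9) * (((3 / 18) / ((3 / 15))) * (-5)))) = -0.16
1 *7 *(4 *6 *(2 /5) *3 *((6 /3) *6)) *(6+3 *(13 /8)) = 131544 /5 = 26308.80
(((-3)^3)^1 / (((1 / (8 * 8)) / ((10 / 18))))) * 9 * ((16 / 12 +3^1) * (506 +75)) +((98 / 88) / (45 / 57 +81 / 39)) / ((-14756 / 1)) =-1428461412619969 / 65668416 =-21752640.00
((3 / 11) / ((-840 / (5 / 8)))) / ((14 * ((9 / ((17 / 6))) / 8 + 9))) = -17 / 11021472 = -0.00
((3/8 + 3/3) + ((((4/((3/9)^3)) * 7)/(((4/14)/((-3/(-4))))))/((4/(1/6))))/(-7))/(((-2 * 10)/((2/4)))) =167/640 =0.26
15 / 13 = 1.15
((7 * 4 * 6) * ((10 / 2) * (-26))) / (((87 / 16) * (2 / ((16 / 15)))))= -186368 / 87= -2142.16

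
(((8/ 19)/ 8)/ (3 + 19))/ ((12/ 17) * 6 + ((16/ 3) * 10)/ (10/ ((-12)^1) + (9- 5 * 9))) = 221/ 257488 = 0.00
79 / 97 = 0.81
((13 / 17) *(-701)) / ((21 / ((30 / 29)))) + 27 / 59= -5283493 / 203609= -25.95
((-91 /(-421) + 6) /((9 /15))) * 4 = 52340 /1263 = 41.44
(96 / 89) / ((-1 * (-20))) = 24 / 445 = 0.05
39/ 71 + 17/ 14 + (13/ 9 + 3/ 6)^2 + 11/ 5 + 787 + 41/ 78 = 795.27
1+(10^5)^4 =100000000000000000001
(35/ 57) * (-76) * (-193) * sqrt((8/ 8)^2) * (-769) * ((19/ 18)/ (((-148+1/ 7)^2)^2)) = -94788891722/ 6196624203375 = -0.02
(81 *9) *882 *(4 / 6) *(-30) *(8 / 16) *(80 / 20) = -25719120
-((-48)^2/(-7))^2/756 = -49152/343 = -143.30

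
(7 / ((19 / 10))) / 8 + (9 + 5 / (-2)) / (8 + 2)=1.11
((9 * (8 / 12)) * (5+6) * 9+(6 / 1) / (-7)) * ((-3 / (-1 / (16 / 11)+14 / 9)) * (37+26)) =-129143.81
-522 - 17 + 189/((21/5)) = -494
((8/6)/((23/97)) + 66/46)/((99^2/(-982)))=-478234/676269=-0.71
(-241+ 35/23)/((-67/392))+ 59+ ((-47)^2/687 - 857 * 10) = -7523584336/1058667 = -7106.66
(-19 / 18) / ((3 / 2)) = -19 / 27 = -0.70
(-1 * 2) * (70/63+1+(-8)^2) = -1190/9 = -132.22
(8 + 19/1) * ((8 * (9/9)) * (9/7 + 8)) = 14040/7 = 2005.71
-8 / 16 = -1 / 2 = -0.50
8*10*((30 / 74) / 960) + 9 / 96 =151 / 1184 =0.13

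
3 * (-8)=-24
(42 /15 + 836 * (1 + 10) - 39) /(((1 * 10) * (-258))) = -45799 /12900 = -3.55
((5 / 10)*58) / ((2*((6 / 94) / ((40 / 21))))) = 27260 / 63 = 432.70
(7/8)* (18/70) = 9/40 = 0.22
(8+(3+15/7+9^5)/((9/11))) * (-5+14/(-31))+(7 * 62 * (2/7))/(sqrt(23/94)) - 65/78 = -512372243/1302+124 * sqrt(2162)/23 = -393276.39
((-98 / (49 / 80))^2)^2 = 655360000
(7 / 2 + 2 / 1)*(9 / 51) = 33 / 34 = 0.97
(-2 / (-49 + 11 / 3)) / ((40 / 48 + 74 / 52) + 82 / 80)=0.01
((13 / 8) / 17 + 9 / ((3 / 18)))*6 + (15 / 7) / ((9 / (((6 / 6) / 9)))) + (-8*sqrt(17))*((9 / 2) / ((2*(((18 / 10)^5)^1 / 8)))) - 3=4133203 / 12852 - 50000*sqrt(17) / 6561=290.18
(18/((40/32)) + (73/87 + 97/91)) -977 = -960.69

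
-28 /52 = -0.54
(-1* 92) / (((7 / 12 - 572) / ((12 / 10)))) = 6624 / 34285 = 0.19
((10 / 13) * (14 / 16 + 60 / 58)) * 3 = 6645 / 1508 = 4.41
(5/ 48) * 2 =5/ 24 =0.21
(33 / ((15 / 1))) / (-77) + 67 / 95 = 90 / 133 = 0.68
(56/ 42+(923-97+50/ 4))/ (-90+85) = -5039/ 30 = -167.97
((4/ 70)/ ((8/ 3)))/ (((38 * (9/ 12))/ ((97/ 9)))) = 97/ 11970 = 0.01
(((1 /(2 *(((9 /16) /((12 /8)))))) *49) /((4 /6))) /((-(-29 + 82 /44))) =2156 /597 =3.61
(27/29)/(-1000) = -27/29000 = -0.00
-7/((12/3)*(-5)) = 7/20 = 0.35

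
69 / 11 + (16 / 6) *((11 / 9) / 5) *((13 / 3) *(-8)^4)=51572009 / 4455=11576.21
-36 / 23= -1.57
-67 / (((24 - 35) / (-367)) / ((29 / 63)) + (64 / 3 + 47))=-2139243 / 2183894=-0.98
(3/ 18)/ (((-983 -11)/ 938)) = -0.16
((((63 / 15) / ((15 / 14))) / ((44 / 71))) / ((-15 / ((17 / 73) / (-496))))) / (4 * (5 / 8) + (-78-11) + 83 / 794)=-23479771 / 10245660084000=-0.00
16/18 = 0.89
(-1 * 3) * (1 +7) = -24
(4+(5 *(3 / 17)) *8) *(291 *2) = 109416 / 17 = 6436.24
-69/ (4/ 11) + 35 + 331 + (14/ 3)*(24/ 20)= 3637/ 20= 181.85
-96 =-96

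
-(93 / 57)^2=-961 / 361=-2.66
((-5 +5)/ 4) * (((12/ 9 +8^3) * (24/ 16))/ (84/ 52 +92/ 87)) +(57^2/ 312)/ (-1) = -10.41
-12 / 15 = -4 / 5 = -0.80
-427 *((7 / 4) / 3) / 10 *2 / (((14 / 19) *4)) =-8113 / 480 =-16.90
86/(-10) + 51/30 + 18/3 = -9/10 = -0.90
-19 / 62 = -0.31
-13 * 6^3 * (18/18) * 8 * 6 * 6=-808704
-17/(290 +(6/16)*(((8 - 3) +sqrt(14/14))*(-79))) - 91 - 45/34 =-1411723/15266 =-92.47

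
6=6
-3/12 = -1/4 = -0.25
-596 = -596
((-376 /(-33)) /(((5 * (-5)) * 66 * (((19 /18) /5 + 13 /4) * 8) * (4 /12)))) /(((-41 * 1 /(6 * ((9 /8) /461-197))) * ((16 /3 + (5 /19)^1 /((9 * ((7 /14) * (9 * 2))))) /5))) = -0.02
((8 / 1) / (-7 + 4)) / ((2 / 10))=-40 / 3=-13.33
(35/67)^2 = 1225/4489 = 0.27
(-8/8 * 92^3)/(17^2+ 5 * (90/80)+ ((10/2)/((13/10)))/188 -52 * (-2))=-3806226944/1948579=-1953.33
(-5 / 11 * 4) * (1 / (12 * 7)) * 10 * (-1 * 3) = 50 / 77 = 0.65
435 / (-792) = -145 / 264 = -0.55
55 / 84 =0.65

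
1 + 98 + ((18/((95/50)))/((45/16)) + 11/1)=2154/19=113.37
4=4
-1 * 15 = -15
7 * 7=49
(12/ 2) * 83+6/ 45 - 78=6302/ 15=420.13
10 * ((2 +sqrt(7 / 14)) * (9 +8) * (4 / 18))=170 * sqrt(2) / 9 +680 / 9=102.27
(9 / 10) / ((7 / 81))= 729 / 70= 10.41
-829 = -829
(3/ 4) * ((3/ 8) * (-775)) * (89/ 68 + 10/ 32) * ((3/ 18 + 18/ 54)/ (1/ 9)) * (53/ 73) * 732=-268504933725/ 317696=-845163.09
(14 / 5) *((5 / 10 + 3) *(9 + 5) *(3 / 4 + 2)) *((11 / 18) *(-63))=-290521 / 20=-14526.05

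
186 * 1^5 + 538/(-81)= 14528/81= 179.36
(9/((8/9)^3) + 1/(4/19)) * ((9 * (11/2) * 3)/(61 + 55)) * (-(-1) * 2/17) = 157113/59392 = 2.65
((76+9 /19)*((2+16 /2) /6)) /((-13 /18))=-43590 /247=-176.48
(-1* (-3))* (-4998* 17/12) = -42483/2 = -21241.50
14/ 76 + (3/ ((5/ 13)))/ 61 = 3617/ 11590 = 0.31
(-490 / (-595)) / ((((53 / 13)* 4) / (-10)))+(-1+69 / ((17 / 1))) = 2.55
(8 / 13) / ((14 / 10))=40 / 91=0.44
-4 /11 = -0.36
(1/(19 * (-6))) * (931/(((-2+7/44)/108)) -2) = 81931/171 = 479.13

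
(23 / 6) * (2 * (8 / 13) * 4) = 736 / 39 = 18.87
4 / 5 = 0.80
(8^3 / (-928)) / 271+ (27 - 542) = -4047401 / 7859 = -515.00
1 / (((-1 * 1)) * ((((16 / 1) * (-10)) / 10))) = 1 / 16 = 0.06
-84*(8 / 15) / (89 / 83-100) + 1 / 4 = 16489 / 23460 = 0.70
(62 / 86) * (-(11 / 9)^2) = -3751 / 3483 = -1.08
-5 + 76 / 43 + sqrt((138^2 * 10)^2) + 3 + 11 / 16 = 131023033 / 688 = 190440.45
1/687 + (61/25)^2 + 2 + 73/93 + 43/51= 9.58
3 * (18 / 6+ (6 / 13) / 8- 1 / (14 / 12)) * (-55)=-132165 / 364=-363.09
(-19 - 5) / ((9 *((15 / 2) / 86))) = -1376 / 45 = -30.58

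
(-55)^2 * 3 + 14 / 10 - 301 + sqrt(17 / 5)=8777.24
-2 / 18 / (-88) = 0.00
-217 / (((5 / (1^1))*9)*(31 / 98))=-686 / 45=-15.24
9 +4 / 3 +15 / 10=71 / 6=11.83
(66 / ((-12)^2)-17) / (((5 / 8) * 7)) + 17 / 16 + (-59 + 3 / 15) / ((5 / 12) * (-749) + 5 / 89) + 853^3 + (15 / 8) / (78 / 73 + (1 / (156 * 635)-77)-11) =218433053272476061185001139 / 351942135332449200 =620650474.45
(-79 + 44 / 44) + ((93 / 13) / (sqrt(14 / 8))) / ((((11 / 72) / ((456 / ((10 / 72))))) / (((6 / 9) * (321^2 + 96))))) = -78 + 15115969944576 * sqrt(7) / 5005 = 7990628752.94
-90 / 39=-30 / 13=-2.31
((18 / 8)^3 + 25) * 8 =2329 / 8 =291.12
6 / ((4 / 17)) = 51 / 2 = 25.50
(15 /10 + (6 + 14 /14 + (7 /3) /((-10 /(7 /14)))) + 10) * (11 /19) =12133 /1140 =10.64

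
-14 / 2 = -7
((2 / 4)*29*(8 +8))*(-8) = -1856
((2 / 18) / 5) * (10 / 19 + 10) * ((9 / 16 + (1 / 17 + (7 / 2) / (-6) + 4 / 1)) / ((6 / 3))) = 16475 / 34884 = 0.47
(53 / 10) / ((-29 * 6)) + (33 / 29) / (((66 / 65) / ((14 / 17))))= 26399 / 29580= 0.89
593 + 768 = 1361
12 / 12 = 1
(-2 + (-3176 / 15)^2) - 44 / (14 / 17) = 70521532 / 1575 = 44775.58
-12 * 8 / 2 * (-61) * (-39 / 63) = -12688 / 7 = -1812.57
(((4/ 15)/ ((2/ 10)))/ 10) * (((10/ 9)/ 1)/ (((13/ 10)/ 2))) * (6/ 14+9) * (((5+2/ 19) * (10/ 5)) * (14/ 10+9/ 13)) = 9287168/ 202293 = 45.91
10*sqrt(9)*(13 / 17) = 22.94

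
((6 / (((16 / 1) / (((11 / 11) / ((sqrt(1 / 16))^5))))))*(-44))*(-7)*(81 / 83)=9580032 / 83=115422.07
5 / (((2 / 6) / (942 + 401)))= 20145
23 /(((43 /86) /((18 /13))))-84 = -264 /13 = -20.31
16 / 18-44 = -388 / 9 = -43.11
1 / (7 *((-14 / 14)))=-0.14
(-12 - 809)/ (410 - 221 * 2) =821/ 32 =25.66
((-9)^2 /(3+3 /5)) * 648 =14580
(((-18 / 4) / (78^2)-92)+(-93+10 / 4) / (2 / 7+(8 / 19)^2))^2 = 305878657635769 / 3701505600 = 82636.28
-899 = -899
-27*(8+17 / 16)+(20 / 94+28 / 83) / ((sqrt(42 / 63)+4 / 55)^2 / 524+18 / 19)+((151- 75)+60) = -12392757532330715342879 / 114633537903059866576- 405235538598000*sqrt(6) / 7164596118941241661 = -108.11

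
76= 76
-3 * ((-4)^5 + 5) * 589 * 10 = 18005730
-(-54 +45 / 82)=53.45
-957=-957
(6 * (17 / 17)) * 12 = 72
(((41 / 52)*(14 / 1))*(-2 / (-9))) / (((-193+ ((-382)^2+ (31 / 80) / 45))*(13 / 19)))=2181200 / 88662745639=0.00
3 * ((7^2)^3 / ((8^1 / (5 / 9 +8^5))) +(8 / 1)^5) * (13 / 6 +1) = 659281939151 / 144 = 4578346799.66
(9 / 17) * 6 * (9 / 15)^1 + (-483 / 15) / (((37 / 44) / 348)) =-8380590 / 629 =-13323.67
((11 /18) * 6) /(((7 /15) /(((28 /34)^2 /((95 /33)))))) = 10164 /5491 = 1.85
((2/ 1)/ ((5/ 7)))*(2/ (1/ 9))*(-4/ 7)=-144/ 5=-28.80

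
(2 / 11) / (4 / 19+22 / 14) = 266 / 2607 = 0.10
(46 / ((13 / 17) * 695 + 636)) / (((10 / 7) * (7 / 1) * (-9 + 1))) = -391 / 793880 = -0.00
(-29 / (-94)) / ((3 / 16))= 232 / 141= 1.65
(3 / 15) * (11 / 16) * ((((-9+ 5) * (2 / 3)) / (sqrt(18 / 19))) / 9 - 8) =-11 / 10 - 11 * sqrt(38) / 1620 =-1.14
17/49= 0.35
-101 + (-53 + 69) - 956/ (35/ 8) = -10623/ 35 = -303.51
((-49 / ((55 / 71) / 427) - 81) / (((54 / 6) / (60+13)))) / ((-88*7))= 27192281 / 76230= 356.71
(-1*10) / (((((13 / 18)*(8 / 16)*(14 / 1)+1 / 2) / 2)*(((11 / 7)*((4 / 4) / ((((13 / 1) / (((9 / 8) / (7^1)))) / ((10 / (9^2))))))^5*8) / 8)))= -47543375269245413376 / 171875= -276616001566518.77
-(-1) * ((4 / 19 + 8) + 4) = 232 / 19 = 12.21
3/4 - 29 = -113/4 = -28.25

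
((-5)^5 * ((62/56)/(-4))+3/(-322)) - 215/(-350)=1592631/1840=865.56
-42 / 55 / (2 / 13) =-273 / 55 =-4.96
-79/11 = -7.18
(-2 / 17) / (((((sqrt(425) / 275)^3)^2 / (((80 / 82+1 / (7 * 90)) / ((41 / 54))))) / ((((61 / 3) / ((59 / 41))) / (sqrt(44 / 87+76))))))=-8523982010190625 * sqrt(2262) / 294166307344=-1378148.12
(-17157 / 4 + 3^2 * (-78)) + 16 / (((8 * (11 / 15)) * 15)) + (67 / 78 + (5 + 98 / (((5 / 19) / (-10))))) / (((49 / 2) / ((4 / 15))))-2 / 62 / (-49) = -5620810583 / 1117116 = -5031.54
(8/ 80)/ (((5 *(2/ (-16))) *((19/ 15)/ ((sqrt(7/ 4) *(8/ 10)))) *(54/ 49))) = -196 *sqrt(7)/ 4275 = -0.12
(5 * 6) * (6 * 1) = 180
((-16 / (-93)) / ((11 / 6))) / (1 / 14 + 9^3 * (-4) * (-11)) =448 / 153131165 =0.00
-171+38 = -133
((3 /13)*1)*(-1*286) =-66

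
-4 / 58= -2 / 29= -0.07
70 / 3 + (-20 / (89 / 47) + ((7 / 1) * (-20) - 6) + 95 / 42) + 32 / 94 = -22949183 / 175686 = -130.63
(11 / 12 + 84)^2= 1038361 / 144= 7210.84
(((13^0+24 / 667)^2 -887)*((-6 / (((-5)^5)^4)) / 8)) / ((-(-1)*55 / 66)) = 1773625779 / 212139606475830078125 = 0.00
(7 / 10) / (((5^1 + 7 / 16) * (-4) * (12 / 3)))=-0.01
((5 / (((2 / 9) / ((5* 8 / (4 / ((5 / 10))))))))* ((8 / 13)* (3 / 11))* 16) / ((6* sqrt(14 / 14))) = 7200 / 143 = 50.35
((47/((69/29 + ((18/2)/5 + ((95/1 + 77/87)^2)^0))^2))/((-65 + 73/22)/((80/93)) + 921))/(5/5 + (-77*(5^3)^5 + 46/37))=-32174978000/36649121568147249326586939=-0.00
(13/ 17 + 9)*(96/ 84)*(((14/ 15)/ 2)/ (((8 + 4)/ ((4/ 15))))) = 1328/ 11475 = 0.12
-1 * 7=-7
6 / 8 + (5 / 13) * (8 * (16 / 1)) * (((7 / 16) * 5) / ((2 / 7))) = 19639 / 52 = 377.67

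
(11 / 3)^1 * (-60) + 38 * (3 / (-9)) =-698 / 3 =-232.67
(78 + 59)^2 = 18769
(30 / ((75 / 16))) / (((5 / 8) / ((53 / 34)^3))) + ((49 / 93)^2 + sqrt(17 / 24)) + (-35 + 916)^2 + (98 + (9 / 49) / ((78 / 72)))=sqrt(102) / 12 + 525316087173480632 / 676693651725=776299.08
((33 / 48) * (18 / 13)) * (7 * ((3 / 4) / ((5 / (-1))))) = -1.00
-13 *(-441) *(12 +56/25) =2040948/25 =81637.92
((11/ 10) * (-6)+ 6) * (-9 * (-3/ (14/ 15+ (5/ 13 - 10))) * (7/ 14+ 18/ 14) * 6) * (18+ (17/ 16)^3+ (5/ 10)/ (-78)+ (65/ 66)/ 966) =32988040671375/ 85967343616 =383.73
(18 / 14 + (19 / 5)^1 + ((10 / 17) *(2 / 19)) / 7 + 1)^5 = 1552617915081349718244499 / 184651497216397815625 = 8408.37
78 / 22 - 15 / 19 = 576 / 209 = 2.76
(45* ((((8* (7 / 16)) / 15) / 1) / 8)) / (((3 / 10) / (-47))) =-1645 / 8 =-205.62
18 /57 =6 /19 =0.32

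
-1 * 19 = -19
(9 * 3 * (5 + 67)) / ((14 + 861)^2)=1944 / 765625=0.00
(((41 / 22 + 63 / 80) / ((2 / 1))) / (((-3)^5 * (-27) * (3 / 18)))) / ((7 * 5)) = 0.00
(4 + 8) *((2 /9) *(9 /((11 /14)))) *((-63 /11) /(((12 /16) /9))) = -254016 /121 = -2099.31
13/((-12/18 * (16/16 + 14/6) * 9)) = -13/20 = -0.65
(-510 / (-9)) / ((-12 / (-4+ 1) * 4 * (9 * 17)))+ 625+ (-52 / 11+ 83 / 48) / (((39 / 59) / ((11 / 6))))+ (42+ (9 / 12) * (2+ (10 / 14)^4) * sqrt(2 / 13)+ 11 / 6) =661.21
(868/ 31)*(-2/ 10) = -28/ 5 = -5.60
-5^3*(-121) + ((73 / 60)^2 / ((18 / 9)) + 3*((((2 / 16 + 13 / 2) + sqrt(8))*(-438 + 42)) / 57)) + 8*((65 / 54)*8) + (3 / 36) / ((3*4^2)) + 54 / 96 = 12365567431 / 820800-792*sqrt(2) / 19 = 15006.31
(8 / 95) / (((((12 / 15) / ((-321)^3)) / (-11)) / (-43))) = -31290048306 / 19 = -1646844647.68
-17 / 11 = -1.55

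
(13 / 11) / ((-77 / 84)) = -156 / 121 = -1.29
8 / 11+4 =52 / 11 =4.73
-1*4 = -4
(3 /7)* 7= 3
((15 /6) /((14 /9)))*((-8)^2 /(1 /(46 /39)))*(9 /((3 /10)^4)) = 36800000 /273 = 134798.53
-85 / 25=-17 / 5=-3.40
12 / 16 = 3 / 4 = 0.75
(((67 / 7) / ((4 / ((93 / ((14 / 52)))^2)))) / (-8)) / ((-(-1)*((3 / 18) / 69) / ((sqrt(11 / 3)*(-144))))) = 243264645468*sqrt(33) / 343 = 4074195322.39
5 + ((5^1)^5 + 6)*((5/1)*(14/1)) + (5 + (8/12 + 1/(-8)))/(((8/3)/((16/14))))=1753419/8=219177.38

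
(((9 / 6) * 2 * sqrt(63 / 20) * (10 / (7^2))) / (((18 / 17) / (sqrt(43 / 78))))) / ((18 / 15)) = 85 * sqrt(117390) / 45864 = 0.63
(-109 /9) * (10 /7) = -1090 /63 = -17.30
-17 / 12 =-1.42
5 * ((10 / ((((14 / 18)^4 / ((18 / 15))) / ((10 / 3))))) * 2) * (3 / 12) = 656100 / 2401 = 273.26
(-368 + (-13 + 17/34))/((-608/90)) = 34245/608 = 56.32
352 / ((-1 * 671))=-32 / 61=-0.52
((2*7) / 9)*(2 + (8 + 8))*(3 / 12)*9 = 63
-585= -585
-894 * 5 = -4470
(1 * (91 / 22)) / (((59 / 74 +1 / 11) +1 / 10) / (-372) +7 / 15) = 626262 / 70253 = 8.91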